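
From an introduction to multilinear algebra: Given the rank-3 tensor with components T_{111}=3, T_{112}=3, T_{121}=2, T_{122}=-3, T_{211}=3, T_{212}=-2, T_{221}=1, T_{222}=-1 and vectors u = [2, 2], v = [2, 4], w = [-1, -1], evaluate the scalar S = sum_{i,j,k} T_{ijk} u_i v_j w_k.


S = sum over i,j,k of T_{ijk} u_i v_j w_k. Expanding all 8 terms:
T_{111}*u_1*v_1*w_1 = 3*2*2*-1 = -12  (running total: -12)
T_{112}*u_1*v_1*w_2 = 3*2*2*-1 = -12  (running total: -24)
T_{121}*u_1*v_2*w_1 = 2*2*4*-1 = -16  (running total: -40)
T_{122}*u_1*v_2*w_2 = -3*2*4*-1 = 24  (running total: -16)
T_{211}*u_2*v_1*w_1 = 3*2*2*-1 = -12  (running total: -28)
T_{212}*u_2*v_1*w_2 = -2*2*2*-1 = 8  (running total: -20)
T_{221}*u_2*v_2*w_1 = 1*2*4*-1 = -8  (running total: -28)
T_{222}*u_2*v_2*w_2 = -1*2*4*-1 = 8  (running total: -20)
S = -20

-20


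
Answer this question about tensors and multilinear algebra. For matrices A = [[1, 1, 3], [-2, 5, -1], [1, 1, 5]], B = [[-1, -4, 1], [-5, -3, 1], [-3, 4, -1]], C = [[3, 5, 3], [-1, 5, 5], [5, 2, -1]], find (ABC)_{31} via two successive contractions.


(ABC)_{31} = sum_m (AB)_{3m} C_{m1}. First compute row 3 of AB.
(AB)_{31} = 1*-1 + 1*-5 + 5*-3 = -21
(AB)_{32} = 1*-4 + 1*-3 + 5*4 = 13
(AB)_{33} = 1*1 + 1*1 + 5*-1 = -3
Now contract with column 1 of C:
(AB)_{31} * C_{11} = -21 * 3 = -63
(AB)_{32} * C_{21} = 13 * -1 = -13
(AB)_{33} * C_{31} = -3 * 5 = -15
(ABC)_{31} = -63 + -13 + -15 = -91

-91


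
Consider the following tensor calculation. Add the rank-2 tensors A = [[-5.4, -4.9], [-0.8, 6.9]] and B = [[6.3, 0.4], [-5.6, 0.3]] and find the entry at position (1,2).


Tensor addition is component-wise: (A + B)_{ij} = A_{ij} + B_{ij}.
A_{12} = -4.9
B_{12} = 0.4
(A + B)_{12} = -4.9 + 0.4 = -4.5

-4.5


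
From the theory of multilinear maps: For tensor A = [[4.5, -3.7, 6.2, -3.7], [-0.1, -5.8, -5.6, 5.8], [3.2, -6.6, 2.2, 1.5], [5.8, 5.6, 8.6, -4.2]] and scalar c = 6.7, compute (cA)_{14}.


Scalar multiplication: (cA)_{ij} = c * A_{ij}.
c = 6.7
A_{14} = -3.7
(cA)_{14} = 6.7 * -3.7 = -24.79

-24.79


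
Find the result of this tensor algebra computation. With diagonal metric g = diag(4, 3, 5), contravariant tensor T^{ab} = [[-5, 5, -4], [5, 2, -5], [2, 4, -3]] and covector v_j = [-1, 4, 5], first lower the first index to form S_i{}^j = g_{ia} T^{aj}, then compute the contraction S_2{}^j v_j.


Step 1: lower the first index. For a diagonal metric, g_{ia} T^{aj} = g_{ii} T^{ij} (no sum on i).
g_{22} = 3
S_2{}^1 = 3 * T^{21} = 3 * 5 = 15
S_2{}^2 = 3 * T^{22} = 3 * 2 = 6
S_2{}^3 = 3 * T^{23} = 3 * -5 = -15
Step 2: contract S_2{}^j with v_j.
S_2{}^1 * v_1 = 15 * -1 = -15
S_2{}^2 * v_2 = 6 * 4 = 24
S_2{}^3 * v_3 = -15 * 5 = -75
Result = -15 + 24 + -75 = -66

-66


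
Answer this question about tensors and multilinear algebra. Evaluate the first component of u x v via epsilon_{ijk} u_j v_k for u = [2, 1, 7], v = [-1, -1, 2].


(u x v)_1 = sum_{j,k} epsilon_{1jk} u_j v_k. Only permutations of (1,2,3) contribute; the two non-zero terms are:
eps_{123} u_2 v_3 = 1 * 1 * 2 = 2
eps_{132} u_3 v_2 = -1 * 7 * -1 = 7
(u x v)_1 = 9

9


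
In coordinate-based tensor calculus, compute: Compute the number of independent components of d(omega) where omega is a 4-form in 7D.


The exterior derivative of a p-form is a (p+1)-form.
Its number of independent components is C(n, p+1).
n = 7, p+1 = 5
C(7, 5) = 21

21


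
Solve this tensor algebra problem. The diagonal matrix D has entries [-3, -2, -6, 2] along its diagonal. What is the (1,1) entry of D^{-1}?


For a diagonal matrix, the inverse has entries (D^{-1})_{ii} = 1/d_{ii}.
The diagonal entries are: d_{11} = -3, d_{22} = -2, d_{33} = -6, d_{44} = 2
We need (D^{-1})_{11} = 1/d_{11} = 1/-3 = -1/3

-1/3


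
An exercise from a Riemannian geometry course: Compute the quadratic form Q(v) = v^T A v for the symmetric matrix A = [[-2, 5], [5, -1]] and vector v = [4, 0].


First compute Av:
(Av)_1 = -2*4 + 5*0 = -8
(Av)_2 = 5*4 + -1*0 = 20
Av = [-8, 20]
Then v^T (Av) = 4*-8 + 0*20
= -32 + 0 = -32

-32


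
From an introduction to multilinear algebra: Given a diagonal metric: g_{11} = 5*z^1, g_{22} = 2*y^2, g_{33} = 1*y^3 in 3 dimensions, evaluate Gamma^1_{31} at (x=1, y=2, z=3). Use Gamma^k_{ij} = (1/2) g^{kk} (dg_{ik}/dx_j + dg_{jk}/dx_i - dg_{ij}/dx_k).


For a diagonal metric, Gamma^k_{ij} = (1/2) g^{kk} (dg_{ik}/dx_j + dg_{jk}/dx_i - dg_{ij}/dx_k).
The metric is diagonal, so g_{ab} = 0 for a != b.
At the given point: g_{11} = 15, g_{22} = 8, g_{33} = 8
g^{11} = 1/15
dg_{31}/dx_1 = 0 (off-diagonal)
dg_{11}/dx_3 = dg_{11}/dx_3 = 5
dg_{31}/dx_1 = 0 (off-diagonal)
Numerator = 0 + 5 - 0 = 5
Gamma^1_{31} = 5 / (2 * 15) = 1/6

1/6


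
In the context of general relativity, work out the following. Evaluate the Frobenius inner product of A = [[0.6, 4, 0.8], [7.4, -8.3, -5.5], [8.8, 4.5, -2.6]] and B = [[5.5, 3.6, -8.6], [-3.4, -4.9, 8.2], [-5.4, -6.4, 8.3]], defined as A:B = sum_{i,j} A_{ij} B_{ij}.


A:B = sum over all i,j of A_{ij} * B_{ij}.
Row 1: 0.6*5.5=3.3, 4*3.6=14.4, 0.8*-8.6=-6.88 => row sum = 10.82
Row 2: 7.4*-3.4=-25.16, -8.3*-4.9=40.67, -5.5*8.2=-45.1 => row sum = -29.59
Row 3: 8.8*-5.4=-47.52, 4.5*-6.4=-28.8, -2.6*8.3=-21.58 => row sum = -97.9
Total = 10.82 + -29.59 + -97.9 = -116.67

-116.67


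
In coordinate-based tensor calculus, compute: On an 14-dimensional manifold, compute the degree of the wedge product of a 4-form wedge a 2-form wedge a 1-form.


The degree of a wedge product is the sum of the degrees of the individual forms.
Degrees: 4, 2, 1
Total degree = 4 + 2 + 1 = 7

7


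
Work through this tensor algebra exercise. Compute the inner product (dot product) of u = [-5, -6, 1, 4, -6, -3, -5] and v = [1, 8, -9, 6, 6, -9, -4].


The inner product u . v = sum of u_i * v_i.
Term-by-term: -5 * 1, -6 * 8, 1 * -9, 4 * 6, -6 * 6, -3 * -9, -5 * -4
Products: -5, -48, -9, 24, -36, 27, 20
Sum = -5 + -48 + -9 + 24 + -36 + 27 + 20 = -27

-27


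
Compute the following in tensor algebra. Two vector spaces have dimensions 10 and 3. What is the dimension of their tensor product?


The dimension of a tensor product is the product of dimensions.
dim(V) = 10, dim(W) = 3
dim(V (x) W) = 10 * 3 = 30

30


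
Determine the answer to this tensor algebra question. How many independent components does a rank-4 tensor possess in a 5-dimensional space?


The number of components of a rank-r tensor in d dimensions is d^r.
Here d = 5 and r = 4.
5^4 = 625

625


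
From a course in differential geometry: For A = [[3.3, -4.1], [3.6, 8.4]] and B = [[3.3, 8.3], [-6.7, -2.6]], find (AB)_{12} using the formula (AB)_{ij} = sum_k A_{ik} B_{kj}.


(AB)_{ij} = sum_k A_{ik} B_{kj}.
For i=1, j=2:
A_{11} * B_{12} = 3.3 * 8.3 = 27.39
A_{12} * B_{22} = -4.1 * -2.6 = 10.66
Sum = 27.39 + 10.66 = 38.05

38.05


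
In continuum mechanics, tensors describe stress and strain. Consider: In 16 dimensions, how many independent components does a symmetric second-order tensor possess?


A symmetric rank-2 tensor in d dimensions has d(d+1)/2 independent components.
d = 16
d(d+1)/2 = 16 * 17 / 2 = 272 / 2 = 136

136


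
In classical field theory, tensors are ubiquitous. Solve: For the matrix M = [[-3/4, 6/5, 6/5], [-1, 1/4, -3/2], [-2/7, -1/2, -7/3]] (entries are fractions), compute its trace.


The trace is the sum of diagonal entries.
Diagonal: M[1,1] = -3/4, M[2,2] = 1/4, M[3,3] = -7/3
Tr(M) = -3/4 + 1/4 + -7/3
Computing step by step:
After adding M[1,1]: -3/4
After adding M[2,2]: -1/2
After adding M[3,3]: -17/6
Tr(M) = -17/6

-17/6


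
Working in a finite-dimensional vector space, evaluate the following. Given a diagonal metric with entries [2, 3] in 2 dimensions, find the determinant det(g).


For a diagonal metric, the determinant is the product of diagonal entries.
Diagonal entries: 2, 3
det(g) = 2 * 3 = 6

6


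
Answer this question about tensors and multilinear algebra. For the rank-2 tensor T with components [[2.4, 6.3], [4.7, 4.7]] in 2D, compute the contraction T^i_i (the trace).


The contraction (trace) of a rank-2 tensor is the sum of its diagonal elements.
Diagonal entries: A[1,1] = 2.4, A[2,2] = 4.7
Tr(A) = 2.4 + 4.7 = 7.1

7.1


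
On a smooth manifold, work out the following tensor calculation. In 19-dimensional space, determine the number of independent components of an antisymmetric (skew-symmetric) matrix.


An antisymmetric rank-2 tensor satisfies A_{ij} = -A_{ji}, so diagonal entries are zero.
The independent components are the upper-triangular entries: C(n, 2) = n(n-1)/2.
n = 19
C(19, 2) = 19 * 18 / 2 = 342 / 2 = 171

171


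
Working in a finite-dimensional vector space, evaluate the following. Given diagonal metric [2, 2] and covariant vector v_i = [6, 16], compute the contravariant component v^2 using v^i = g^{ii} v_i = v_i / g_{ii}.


To raise an index with a diagonal metric: v^i = v_i / g_{ii}.
For index 2: v_2 = 16, g_{22} = 2
v^2 = 16 / 2 = 8

8


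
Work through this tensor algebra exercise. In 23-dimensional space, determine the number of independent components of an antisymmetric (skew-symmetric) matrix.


An antisymmetric rank-2 tensor satisfies A_{ij} = -A_{ji}, so diagonal entries are zero.
The independent components are the upper-triangular entries: C(n, 2) = n(n-1)/2.
n = 23
C(23, 2) = 23 * 22 / 2 = 506 / 2 = 253

253


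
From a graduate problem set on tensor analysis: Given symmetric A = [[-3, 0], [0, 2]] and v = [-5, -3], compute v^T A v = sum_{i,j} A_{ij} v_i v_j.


First compute Av:
(Av)_1 = -3*-5 + 0*-3 = 15
(Av)_2 = 0*-5 + 2*-3 = -6
Av = [15, -6]
Then v^T (Av) = -5*15 + -3*-6
= -75 + 18 = -57

-57


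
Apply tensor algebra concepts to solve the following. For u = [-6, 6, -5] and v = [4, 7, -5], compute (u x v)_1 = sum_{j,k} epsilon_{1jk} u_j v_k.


(u x v)_1 = sum_{j,k} epsilon_{1jk} u_j v_k. Only permutations of (1,2,3) contribute; the two non-zero terms are:
eps_{123} u_2 v_3 = 1 * 6 * -5 = -30
eps_{132} u_3 v_2 = -1 * -5 * 7 = 35
(u x v)_1 = 5

5


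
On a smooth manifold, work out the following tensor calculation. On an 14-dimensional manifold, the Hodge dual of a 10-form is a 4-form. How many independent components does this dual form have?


The Hodge dual of a p-form on an n-dimensional manifold is an (n-p)-form.
n = 14, p = 10, so dual degree = 14 - 10 = 4
The number of components is C(n, n-p) = C(14, 4) = 1001

1001


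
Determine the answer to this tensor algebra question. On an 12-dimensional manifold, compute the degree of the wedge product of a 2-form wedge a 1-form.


The degree of a wedge product is the sum of the degrees of the individual forms.
Degrees: 2, 1
Total degree = 2 + 1 = 3

3


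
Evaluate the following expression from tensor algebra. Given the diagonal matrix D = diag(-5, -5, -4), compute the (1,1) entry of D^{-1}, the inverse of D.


For a diagonal matrix, the inverse has entries (D^{-1})_{ii} = 1/d_{ii}.
The diagonal entries are: d_{11} = -5, d_{22} = -5, d_{33} = -4
We need (D^{-1})_{11} = 1/d_{11} = 1/-5 = -1/5

-1/5


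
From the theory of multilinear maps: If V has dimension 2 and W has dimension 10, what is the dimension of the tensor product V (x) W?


The dimension of a tensor product is the product of dimensions.
dim(V) = 2, dim(W) = 10
dim(V (x) W) = 2 * 10 = 20

20


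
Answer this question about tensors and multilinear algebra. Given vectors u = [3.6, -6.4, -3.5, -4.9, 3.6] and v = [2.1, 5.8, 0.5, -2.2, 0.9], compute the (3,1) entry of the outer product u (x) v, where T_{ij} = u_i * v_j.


The outer product entry T_{ij} = u_i * v_j.
We need i=3, j=1.
u_3 = -3.5, v_1 = 2.1
T_{3,1} = -3.5 * 2.1 = -7.35

-7.35


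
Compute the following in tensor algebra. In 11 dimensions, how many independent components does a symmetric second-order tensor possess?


A symmetric rank-2 tensor in d dimensions has d(d+1)/2 independent components.
d = 11
d(d+1)/2 = 11 * 12 / 2 = 132 / 2 = 66

66


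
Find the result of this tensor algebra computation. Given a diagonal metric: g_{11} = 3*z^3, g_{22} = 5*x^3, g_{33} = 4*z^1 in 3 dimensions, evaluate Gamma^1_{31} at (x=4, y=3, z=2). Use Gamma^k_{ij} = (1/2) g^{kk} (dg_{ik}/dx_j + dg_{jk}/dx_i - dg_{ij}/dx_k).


For a diagonal metric, Gamma^k_{ij} = (1/2) g^{kk} (dg_{ik}/dx_j + dg_{jk}/dx_i - dg_{ij}/dx_k).
The metric is diagonal, so g_{ab} = 0 for a != b.
At the given point: g_{11} = 24, g_{22} = 320, g_{33} = 8
g^{11} = 1/24
dg_{31}/dx_1 = 0 (off-diagonal)
dg_{11}/dx_3 = dg_{11}/dx_3 = 36
dg_{31}/dx_1 = 0 (off-diagonal)
Numerator = 0 + 36 - 0 = 36
Gamma^1_{31} = 36 / (2 * 24) = 3/4

3/4


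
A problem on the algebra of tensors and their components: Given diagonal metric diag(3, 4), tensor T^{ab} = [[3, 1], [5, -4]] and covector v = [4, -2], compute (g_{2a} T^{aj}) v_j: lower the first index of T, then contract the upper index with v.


Step 1: lower the first index. For a diagonal metric, g_{ia} T^{aj} = g_{ii} T^{ij} (no sum on i).
g_{22} = 4
S_2{}^1 = 4 * T^{21} = 4 * 5 = 20
S_2{}^2 = 4 * T^{22} = 4 * -4 = -16
Step 2: contract S_2{}^j with v_j.
S_2{}^1 * v_1 = 20 * 4 = 80
S_2{}^2 * v_2 = -16 * -2 = 32
Result = 80 + 32 = 112

112


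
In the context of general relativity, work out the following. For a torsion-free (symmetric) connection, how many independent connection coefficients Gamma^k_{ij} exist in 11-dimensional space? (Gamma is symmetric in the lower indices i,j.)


Christoffel symbols Gamma^k_{ij} are symmetric in i,j, so there are d * d(d+1)/2 independent symbols.
d = 11
d(d+1)/2 = 11 * 12 / 2 = 66
Total = 11 * 66 = 726

726


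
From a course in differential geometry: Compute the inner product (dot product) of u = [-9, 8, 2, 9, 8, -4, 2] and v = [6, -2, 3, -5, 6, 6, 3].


The inner product u . v = sum of u_i * v_i.
Term-by-term: -9 * 6, 8 * -2, 2 * 3, 9 * -5, 8 * 6, -4 * 6, 2 * 3
Products: -54, -16, 6, -45, 48, -24, 6
Sum = -54 + -16 + 6 + -45 + 48 + -24 + 6 = -79

-79


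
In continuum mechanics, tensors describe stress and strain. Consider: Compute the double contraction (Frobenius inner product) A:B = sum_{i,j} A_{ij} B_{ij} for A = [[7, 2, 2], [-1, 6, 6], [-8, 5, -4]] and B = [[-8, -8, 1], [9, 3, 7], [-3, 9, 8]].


A:B = sum over all i,j of A_{ij} * B_{ij}.
Row 1: 7*-8=-56, 2*-8=-16, 2*1=2 => row sum = -70
Row 2: -1*9=-9, 6*3=18, 6*7=42 => row sum = 51
Row 3: -8*-3=24, 5*9=45, -4*8=-32 => row sum = 37
Total = -70 + 51 + 37 = 18

18


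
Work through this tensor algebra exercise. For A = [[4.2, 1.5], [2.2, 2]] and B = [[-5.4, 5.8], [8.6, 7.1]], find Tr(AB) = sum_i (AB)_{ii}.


Tr(AB) = sum_i (AB)_{ii} where (AB)_{ii} = sum_k A_{ik} B_{ki}.
(AB)_{11} = 4.2*-5.4 + 1.5*8.6 = -9.78
(AB)_{22} = 2.2*5.8 + 2*7.1 = 26.96
Tr(AB) = -9.78 + 26.96 = 17.18

17.18


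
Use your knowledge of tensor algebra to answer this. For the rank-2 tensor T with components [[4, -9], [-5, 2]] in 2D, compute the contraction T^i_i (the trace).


The contraction (trace) of a rank-2 tensor is the sum of its diagonal elements.
Diagonal entries: A[1,1] = 4, A[2,2] = 2
Tr(A) = 4 + 2 = 6

6


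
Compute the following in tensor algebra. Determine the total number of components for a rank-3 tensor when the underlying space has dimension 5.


The number of components of a rank-r tensor in d dimensions is d^r.
Here d = 5 and r = 3.
5^3 = 125

125


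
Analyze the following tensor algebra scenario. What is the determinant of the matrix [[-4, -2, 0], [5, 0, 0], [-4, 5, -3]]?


Expanding along the first row, det(A) = a11*M_11 - a12*M_12 + a13*M_13, where M_1j is the (1,j) minor.
Minor M_11 = 0*-3 - 0*5 = 0
Minor M_12 = 5*-3 - 0*-4 = -15
Minor M_13 = 5*5 - 0*-4 = 25
det = -4*(0) - -2*(-15) + 0*(25)
    = 0 - 30 + 0
    = -30

-30


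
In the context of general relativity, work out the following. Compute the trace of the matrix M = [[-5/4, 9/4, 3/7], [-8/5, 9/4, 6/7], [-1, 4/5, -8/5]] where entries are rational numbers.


The trace is the sum of diagonal entries.
Diagonal: M[1,1] = -5/4, M[2,2] = 9/4, M[3,3] = -8/5
Tr(M) = -5/4 + 9/4 + -8/5
Computing step by step:
After adding M[1,1]: -5/4
After adding M[2,2]: 1
After adding M[3,3]: -3/5
Tr(M) = -3/5

-3/5


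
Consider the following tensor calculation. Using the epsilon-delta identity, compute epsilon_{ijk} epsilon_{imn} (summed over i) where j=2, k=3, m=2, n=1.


Using the identity: epsilon_{ijk} epsilon_{imn} = delta_{jm} delta_{kn} - delta_{jn} delta_{km}.
delta_{22} = 1
delta_{31} = 0
delta_{21} = 0
delta_{32} = 0
Result = 1 * 0 - 0 * 0 = 0 - 0 = 0

0


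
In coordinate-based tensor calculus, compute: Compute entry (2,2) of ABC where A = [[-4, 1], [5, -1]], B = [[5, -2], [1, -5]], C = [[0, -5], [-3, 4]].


(ABC)_{22} = sum_m (AB)_{2m} C_{m2}. First compute row 2 of AB.
(AB)_{21} = 5*5 + -1*1 = 24
(AB)_{22} = 5*-2 + -1*-5 = -5
Now contract with column 2 of C:
(AB)_{21} * C_{12} = 24 * -5 = -120
(AB)_{22} * C_{22} = -5 * 4 = -20
(ABC)_{22} = -120 + -20 = -140

-140


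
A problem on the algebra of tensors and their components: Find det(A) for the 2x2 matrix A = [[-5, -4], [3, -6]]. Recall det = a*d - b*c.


For a 2x2 matrix [[a, b], [c, d]], det = a*d - b*c.
a = -5, b = -4, c = 3, d = -6
a*d = -5 * -6 = 30
b*c = -4 * 3 = -12
det = 30 - -12 = 42

42


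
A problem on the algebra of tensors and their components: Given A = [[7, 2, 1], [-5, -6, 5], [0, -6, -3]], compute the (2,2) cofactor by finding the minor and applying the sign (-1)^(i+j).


To find cofactor C_{22}, delete row 2 and column 2.
The resulting 2x2 submatrix is: [[7, 1], [0, -3]]
Minor M_{22} = 7*-3 - 1*0
  = -21 - 0 = -21
Sign = (-1)^(2+2) = (-1)^4 = 1
Cofactor C_{22} = 1 * -21 = -21

-21


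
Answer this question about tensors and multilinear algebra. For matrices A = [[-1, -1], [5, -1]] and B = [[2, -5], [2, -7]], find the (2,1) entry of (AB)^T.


(AB)^T_{ij} = (AB)_{ji} = sum_k A_{jk} B_{ki}.
For i=2, j=1 we need (AB)_{12}:
A_{11} * B_{12} = -1 * -5 = 5
A_{12} * B_{22} = -1 * -7 = 7
Sum = 5 + 7 = 12

12


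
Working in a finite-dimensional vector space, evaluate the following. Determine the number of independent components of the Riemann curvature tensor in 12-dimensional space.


The Riemann tensor in d dimensions has d^2(d^2 - 1)/12 independent components.
d = 12, so d^2 = 144
d^2 - 1 = 143
d^2(d^2 - 1) = 144 * 143 = 20592
Divide by 12: 20592 / 12 = 1716

1716


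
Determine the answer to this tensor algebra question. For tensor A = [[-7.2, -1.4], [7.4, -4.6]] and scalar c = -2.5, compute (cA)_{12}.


Scalar multiplication: (cA)_{ij} = c * A_{ij}.
c = -2.5
A_{12} = -1.4
(cA)_{12} = -2.5 * -1.4 = 3.5

3.5


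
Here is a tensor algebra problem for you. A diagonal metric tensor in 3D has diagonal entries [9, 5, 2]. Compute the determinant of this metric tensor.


For a diagonal metric, the determinant is the product of diagonal entries.
Diagonal entries: 9, 5, 2
det(g) = 9 * 5 * 2 = 90

90


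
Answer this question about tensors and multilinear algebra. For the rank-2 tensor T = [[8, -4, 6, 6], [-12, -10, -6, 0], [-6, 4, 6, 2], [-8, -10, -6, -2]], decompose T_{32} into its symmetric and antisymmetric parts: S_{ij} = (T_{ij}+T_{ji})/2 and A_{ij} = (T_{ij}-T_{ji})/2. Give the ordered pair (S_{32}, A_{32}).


T_{32} = 4
T_{23} = -6
S_{32} = (4 + -6)/2 = -2/2 = -1
A_{32} = (4 - -6)/2 = 10/2 = 5
Check: S + A = -1 + 5 = 4 = T_{32}.

(-1, 5)


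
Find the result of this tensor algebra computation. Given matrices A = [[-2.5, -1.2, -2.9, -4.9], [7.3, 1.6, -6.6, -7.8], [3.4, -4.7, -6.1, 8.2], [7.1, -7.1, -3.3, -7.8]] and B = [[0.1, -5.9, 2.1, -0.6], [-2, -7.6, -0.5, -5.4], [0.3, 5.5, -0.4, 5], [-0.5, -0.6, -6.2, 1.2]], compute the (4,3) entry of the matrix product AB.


(AB)_{ij} = sum_k A_{ik} B_{kj}.
For i=4, j=3:
A_{41} * B_{13} = 7.1 * 2.1 = 14.91
A_{42} * B_{23} = -7.1 * -0.5 = 3.55
A_{43} * B_{33} = -3.3 * -0.4 = 1.32
A_{44} * B_{43} = -7.8 * -6.2 = 48.36
Sum = 14.91 + 3.55 + 1.32 + 48.36 = 68.14

68.14


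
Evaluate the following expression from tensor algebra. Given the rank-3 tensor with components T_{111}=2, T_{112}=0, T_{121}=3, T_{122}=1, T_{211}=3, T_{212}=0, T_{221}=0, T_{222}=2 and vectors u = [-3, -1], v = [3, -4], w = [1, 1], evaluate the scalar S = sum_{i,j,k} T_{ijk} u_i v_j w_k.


S = sum over i,j,k of T_{ijk} u_i v_j w_k. Expanding all 8 terms:
T_{111}*u_1*v_1*w_1 = 2*-3*3*1 = -18  (running total: -18)
T_{112}*u_1*v_1*w_2 = 0*-3*3*1 = 0  (running total: -18)
T_{121}*u_1*v_2*w_1 = 3*-3*-4*1 = 36  (running total: 18)
T_{122}*u_1*v_2*w_2 = 1*-3*-4*1 = 12  (running total: 30)
T_{211}*u_2*v_1*w_1 = 3*-1*3*1 = -9  (running total: 21)
T_{212}*u_2*v_1*w_2 = 0*-1*3*1 = 0  (running total: 21)
T_{221}*u_2*v_2*w_1 = 0*-1*-4*1 = 0  (running total: 21)
T_{222}*u_2*v_2*w_2 = 2*-1*-4*1 = 8  (running total: 29)
S = 29

29


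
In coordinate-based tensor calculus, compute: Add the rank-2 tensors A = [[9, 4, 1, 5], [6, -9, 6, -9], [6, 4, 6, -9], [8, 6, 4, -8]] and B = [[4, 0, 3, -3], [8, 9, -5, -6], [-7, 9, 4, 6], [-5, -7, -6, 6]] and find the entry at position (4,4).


Tensor addition is component-wise: (A + B)_{ij} = A_{ij} + B_{ij}.
A_{44} = -8
B_{44} = 6
(A + B)_{44} = -8 + 6 = -2

-2


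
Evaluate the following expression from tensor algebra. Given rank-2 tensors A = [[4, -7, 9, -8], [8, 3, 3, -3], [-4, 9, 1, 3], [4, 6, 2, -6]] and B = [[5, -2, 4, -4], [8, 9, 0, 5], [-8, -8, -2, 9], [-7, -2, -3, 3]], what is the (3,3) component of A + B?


Tensor addition is component-wise: (A + B)_{ij} = A_{ij} + B_{ij}.
A_{33} = 1
B_{33} = -2
(A + B)_{33} = 1 + -2 = -1

-1


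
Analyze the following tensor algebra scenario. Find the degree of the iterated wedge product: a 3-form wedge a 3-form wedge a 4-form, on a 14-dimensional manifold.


The degree of a wedge product is the sum of the degrees of the individual forms.
Degrees: 3, 3, 4
Total degree = 3 + 3 + 4 = 10

10


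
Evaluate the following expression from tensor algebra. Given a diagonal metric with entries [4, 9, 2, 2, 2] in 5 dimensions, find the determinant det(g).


For a diagonal metric, the determinant is the product of diagonal entries.
Diagonal entries: 4, 9, 2, 2, 2
det(g) = 4 * 9 * 2 * 2 * 2 = 288

288


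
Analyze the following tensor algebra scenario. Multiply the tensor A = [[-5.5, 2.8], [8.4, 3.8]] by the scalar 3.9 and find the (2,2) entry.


Scalar multiplication: (cA)_{ij} = c * A_{ij}.
c = 3.9
A_{22} = 3.8
(cA)_{22} = 3.9 * 3.8 = 14.82

14.82


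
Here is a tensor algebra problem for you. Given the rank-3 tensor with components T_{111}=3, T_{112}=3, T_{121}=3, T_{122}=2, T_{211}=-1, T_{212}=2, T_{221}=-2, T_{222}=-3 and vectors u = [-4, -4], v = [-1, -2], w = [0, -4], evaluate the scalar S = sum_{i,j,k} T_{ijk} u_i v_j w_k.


S = sum over i,j,k of T_{ijk} u_i v_j w_k. Expanding all 8 terms:
T_{111}*u_1*v_1*w_1 = 3*-4*-1*0 = 0  (running total: 0)
T_{112}*u_1*v_1*w_2 = 3*-4*-1*-4 = -48  (running total: -48)
T_{121}*u_1*v_2*w_1 = 3*-4*-2*0 = 0  (running total: -48)
T_{122}*u_1*v_2*w_2 = 2*-4*-2*-4 = -64  (running total: -112)
T_{211}*u_2*v_1*w_1 = -1*-4*-1*0 = 0  (running total: -112)
T_{212}*u_2*v_1*w_2 = 2*-4*-1*-4 = -32  (running total: -144)
T_{221}*u_2*v_2*w_1 = -2*-4*-2*0 = 0  (running total: -144)
T_{222}*u_2*v_2*w_2 = -3*-4*-2*-4 = 96  (running total: -48)
S = -48

-48


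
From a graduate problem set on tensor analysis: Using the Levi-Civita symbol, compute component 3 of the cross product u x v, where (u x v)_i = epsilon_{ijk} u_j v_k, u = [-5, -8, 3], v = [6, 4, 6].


(u x v)_3 = sum_{j,k} epsilon_{3jk} u_j v_k. Only permutations of (1,2,3) contribute; the two non-zero terms are:
eps_{312} u_1 v_2 = 1 * -5 * 4 = -20
eps_{321} u_2 v_1 = -1 * -8 * 6 = 48
(u x v)_3 = 28

28


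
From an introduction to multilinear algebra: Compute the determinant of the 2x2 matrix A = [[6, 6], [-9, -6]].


For a 2x2 matrix [[a, b], [c, d]], det = a*d - b*c.
a = 6, b = 6, c = -9, d = -6
a*d = 6 * -6 = -36
b*c = 6 * -9 = -54
det = -36 - -54 = 18

18


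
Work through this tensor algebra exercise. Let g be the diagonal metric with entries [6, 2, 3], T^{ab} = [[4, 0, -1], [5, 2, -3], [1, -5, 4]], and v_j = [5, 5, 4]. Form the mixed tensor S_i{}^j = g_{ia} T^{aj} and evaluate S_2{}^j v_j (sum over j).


Step 1: lower the first index. For a diagonal metric, g_{ia} T^{aj} = g_{ii} T^{ij} (no sum on i).
g_{22} = 2
S_2{}^1 = 2 * T^{21} = 2 * 5 = 10
S_2{}^2 = 2 * T^{22} = 2 * 2 = 4
S_2{}^3 = 2 * T^{23} = 2 * -3 = -6
Step 2: contract S_2{}^j with v_j.
S_2{}^1 * v_1 = 10 * 5 = 50
S_2{}^2 * v_2 = 4 * 5 = 20
S_2{}^3 * v_3 = -6 * 4 = -24
Result = 50 + 20 + -24 = 46

46


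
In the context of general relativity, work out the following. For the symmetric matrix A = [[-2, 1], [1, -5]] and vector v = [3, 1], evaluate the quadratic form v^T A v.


First compute Av:
(Av)_1 = -2*3 + 1*1 = -5
(Av)_2 = 1*3 + -5*1 = -2
Av = [-5, -2]
Then v^T (Av) = 3*-5 + 1*-2
= -15 + -2 = -17

-17


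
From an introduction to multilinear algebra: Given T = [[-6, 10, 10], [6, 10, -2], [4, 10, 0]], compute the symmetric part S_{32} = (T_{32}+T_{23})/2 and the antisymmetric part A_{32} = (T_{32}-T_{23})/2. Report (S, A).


T_{32} = 10
T_{23} = -2
S_{32} = (10 + -2)/2 = 8/2 = 4
A_{32} = (10 - -2)/2 = 12/2 = 6
Check: S + A = 4 + 6 = 10 = T_{32}.

(4, 6)


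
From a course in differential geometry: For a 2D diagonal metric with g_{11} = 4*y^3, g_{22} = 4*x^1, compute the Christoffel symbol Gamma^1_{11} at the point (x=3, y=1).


For a diagonal metric, Gamma^k_{ij} = (1/2) g^{kk} (dg_{ik}/dx_j + dg_{jk}/dx_i - dg_{ij}/dx_k).
The metric is diagonal, so g_{ab} = 0 for a != b.
At the given point: g_{11} = 4, g_{22} = 12
g^{11} = 1/4
dg_{11}/dx_1 = dg_{11}/dx_1 = 0
dg_{11}/dx_1 = dg_{11}/dx_1 = 0
dg_{11}/dx_1 = dg_{11}/dx_1 = 0
Numerator = 0 + 0 - 0 = 0
Gamma^1_{11} = 0 / (2 * 4) = 0

0


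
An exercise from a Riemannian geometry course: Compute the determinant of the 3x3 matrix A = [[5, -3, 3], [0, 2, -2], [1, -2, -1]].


Expanding along the first row, det(A) = a11*M_11 - a12*M_12 + a13*M_13, where M_1j is the (1,j) minor.
Minor M_11 = 2*-1 - -2*-2 = -6
Minor M_12 = 0*-1 - -2*1 = 2
Minor M_13 = 0*-2 - 2*1 = -2
det = 5*(-6) - -3*(2) + 3*(-2)
    = -30 - -6 + -6
    = -30

-30


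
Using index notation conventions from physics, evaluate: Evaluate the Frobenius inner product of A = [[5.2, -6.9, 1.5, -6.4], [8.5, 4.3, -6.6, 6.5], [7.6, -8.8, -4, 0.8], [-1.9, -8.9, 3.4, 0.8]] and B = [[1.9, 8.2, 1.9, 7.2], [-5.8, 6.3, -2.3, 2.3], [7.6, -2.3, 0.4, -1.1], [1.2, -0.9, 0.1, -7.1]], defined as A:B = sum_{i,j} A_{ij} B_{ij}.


A:B = sum over all i,j of A_{ij} * B_{ij}.
Row 1: 5.2*1.9=9.88, -6.9*8.2=-56.58, 1.5*1.9=2.85, -6.4*7.2=-46.08 => row sum = -89.93
Row 2: 8.5*-5.8=-49.3, 4.3*6.3=27.09, -6.6*-2.3=15.18, 6.5*2.3=14.95 => row sum = 7.92
Row 3: 7.6*7.6=57.76, -8.8*-2.3=20.24, -4*0.4=-1.6, 0.8*-1.1=-0.88 => row sum = 75.52
Row 4: -1.9*1.2=-2.28, -8.9*-0.9=8.01, 3.4*0.1=0.34, 0.8*-7.1=-5.68 => row sum = 0.39
Total = -89.93 + 7.92 + 75.52 + 0.39 = -6.1

-6.1


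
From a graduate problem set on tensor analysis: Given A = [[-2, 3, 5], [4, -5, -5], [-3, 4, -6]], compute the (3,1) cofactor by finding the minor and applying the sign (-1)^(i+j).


To find cofactor C_{31}, delete row 3 and column 1.
The resulting 2x2 submatrix is: [[3, 5], [-5, -5]]
Minor M_{31} = 3*-5 - 5*-5
  = -15 - -25 = 10
Sign = (-1)^(3+1) = (-1)^4 = 1
Cofactor C_{31} = 1 * 10 = 10

10


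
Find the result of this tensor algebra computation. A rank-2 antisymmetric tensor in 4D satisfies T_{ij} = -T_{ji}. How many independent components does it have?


An antisymmetric rank-2 tensor satisfies A_{ij} = -A_{ji}, so diagonal entries are zero.
The independent components are the upper-triangular entries: C(n, 2) = n(n-1)/2.
n = 4
C(4, 2) = 4 * 3 / 2 = 12 / 2 = 6

6


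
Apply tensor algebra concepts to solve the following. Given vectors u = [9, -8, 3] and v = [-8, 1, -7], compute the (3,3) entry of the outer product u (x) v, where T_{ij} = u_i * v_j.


The outer product entry T_{ij} = u_i * v_j.
We need i=3, j=3.
u_3 = 3, v_3 = -7
T_{3,3} = 3 * -7 = -21

-21


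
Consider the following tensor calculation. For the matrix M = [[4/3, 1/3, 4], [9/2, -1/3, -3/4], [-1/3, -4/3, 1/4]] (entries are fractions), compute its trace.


The trace is the sum of diagonal entries.
Diagonal: M[1,1] = 4/3, M[2,2] = -1/3, M[3,3] = 1/4
Tr(M) = 4/3 + -1/3 + 1/4
Computing step by step:
After adding M[1,1]: 4/3
After adding M[2,2]: 1
After adding M[3,3]: 5/4
Tr(M) = 5/4

5/4


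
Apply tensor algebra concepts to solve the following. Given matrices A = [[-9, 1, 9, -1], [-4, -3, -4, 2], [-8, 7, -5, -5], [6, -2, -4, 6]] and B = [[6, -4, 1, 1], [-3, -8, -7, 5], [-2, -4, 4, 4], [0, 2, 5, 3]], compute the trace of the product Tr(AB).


Tr(AB) = sum_i (AB)_{ii} where (AB)_{ii} = sum_k A_{ik} B_{ki}.
(AB)_{11} = -9*6 + 1*-3 + 9*-2 + -1*0 = -75
(AB)_{22} = -4*-4 + -3*-8 + -4*-4 + 2*2 = 60
(AB)_{33} = -8*1 + 7*-7 + -5*4 + -5*5 = -102
(AB)_{44} = 6*1 + -2*5 + -4*4 + 6*3 = -2
Tr(AB) = -75 + 60 + -102 + -2 = -119

-119


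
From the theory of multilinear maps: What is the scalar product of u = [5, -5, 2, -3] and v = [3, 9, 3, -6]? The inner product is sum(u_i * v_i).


The inner product u . v = sum of u_i * v_i.
Term-by-term: 5 * 3, -5 * 9, 2 * 3, -3 * -6
Products: 15, -45, 6, 18
Sum = 15 + -45 + 6 + 18 = -6

-6


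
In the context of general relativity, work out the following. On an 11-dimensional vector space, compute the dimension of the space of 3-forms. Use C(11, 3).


The dimension of the space of p-forms on an n-dimensional space is C(n, p).
n = 11, p = 3
C(11, 3) = 11! / (3! * 8!) = 165

165


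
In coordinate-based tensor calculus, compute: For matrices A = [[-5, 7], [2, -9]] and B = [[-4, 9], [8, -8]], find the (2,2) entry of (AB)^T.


(AB)^T_{ij} = (AB)_{ji} = sum_k A_{jk} B_{ki}.
For i=2, j=2 we need (AB)_{22}:
A_{21} * B_{12} = 2 * 9 = 18
A_{22} * B_{22} = -9 * -8 = 72
Sum = 18 + 72 = 90

90


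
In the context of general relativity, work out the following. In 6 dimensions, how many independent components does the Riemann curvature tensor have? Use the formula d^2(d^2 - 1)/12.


The Riemann tensor in d dimensions has d^2(d^2 - 1)/12 independent components.
d = 6, so d^2 = 36
d^2 - 1 = 35
d^2(d^2 - 1) = 36 * 35 = 1260
Divide by 12: 1260 / 12 = 105

105


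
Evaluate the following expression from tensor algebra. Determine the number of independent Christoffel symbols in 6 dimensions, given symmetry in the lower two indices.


Christoffel symbols Gamma^k_{ij} are symmetric in i,j, so there are d * d(d+1)/2 independent symbols.
d = 6
d(d+1)/2 = 6 * 7 / 2 = 21
Total = 6 * 21 = 126

126


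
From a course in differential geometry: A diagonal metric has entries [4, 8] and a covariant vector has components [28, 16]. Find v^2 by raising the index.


To raise an index with a diagonal metric: v^i = v_i / g_{ii}.
For index 2: v_2 = 16, g_{22} = 8
v^2 = 16 / 8 = 2

2


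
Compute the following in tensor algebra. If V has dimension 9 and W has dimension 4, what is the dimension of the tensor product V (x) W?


The dimension of a tensor product is the product of dimensions.
dim(V) = 9, dim(W) = 4
dim(V (x) W) = 9 * 4 = 36

36


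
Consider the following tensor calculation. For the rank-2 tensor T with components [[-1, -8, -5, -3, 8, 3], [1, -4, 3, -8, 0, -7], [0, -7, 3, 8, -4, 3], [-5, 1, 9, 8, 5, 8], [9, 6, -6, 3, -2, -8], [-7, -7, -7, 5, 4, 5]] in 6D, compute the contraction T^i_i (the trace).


The contraction (trace) of a rank-2 tensor is the sum of its diagonal elements.
Diagonal entries: A[1,1] = -1, A[2,2] = -4, A[3,3] = 3, A[4,4] = 8, A[5,5] = -2, A[6,6] = 5
Tr(A) = -1 + -4 + 3 + 8 + -2 + 5 = 9

9


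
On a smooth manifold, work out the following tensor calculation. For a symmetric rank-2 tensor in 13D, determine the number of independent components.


A symmetric rank-2 tensor in d dimensions has d(d+1)/2 independent components.
d = 13
d(d+1)/2 = 13 * 14 / 2 = 182 / 2 = 91

91


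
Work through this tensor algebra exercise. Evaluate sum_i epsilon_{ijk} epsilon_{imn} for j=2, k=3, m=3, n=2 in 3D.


Using the identity: epsilon_{ijk} epsilon_{imn} = delta_{jm} delta_{kn} - delta_{jn} delta_{km}.
delta_{23} = 0
delta_{32} = 0
delta_{22} = 1
delta_{33} = 1
Result = 0 * 0 - 1 * 1 = 0 - 1 = -1

-1


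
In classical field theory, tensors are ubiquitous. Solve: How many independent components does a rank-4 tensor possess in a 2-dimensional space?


The number of components of a rank-r tensor in d dimensions is d^r.
Here d = 2 and r = 4.
2^4 = 16

16


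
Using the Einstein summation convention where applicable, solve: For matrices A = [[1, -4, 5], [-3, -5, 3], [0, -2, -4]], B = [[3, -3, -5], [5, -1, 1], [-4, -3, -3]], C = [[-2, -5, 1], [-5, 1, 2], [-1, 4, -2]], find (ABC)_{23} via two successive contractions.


(ABC)_{23} = sum_m (AB)_{2m} C_{m3}. First compute row 2 of AB.
(AB)_{21} = -3*3 + -5*5 + 3*-4 = -46
(AB)_{22} = -3*-3 + -5*-1 + 3*-3 = 5
(AB)_{23} = -3*-5 + -5*1 + 3*-3 = 1
Now contract with column 3 of C:
(AB)_{21} * C_{13} = -46 * 1 = -46
(AB)_{22} * C_{23} = 5 * 2 = 10
(AB)_{23} * C_{33} = 1 * -2 = -2
(ABC)_{23} = -46 + 10 + -2 = -38

-38


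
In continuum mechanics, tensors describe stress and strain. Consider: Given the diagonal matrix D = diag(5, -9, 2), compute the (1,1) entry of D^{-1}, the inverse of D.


For a diagonal matrix, the inverse has entries (D^{-1})_{ii} = 1/d_{ii}.
The diagonal entries are: d_{11} = 5, d_{22} = -9, d_{33} = 2
We need (D^{-1})_{11} = 1/d_{11} = 1/5 = 1/5

1/5


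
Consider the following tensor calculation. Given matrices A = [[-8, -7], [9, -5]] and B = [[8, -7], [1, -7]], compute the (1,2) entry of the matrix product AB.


(AB)_{ij} = sum_k A_{ik} B_{kj}.
For i=1, j=2:
A_{11} * B_{12} = -8 * -7 = 56
A_{12} * B_{22} = -7 * -7 = 49
Sum = 56 + 49 = 105

105


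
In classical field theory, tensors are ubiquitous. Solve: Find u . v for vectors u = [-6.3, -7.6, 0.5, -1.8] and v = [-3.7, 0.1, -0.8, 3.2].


The inner product u . v = sum of u_i * v_i.
Term-by-term: -6.3 * -3.7, -7.6 * 0.1, 0.5 * -0.8, -1.8 * 3.2
Products: 23.31, -0.76, -0.4, -5.76
Sum = 23.31 + -0.76 + -0.4 + -5.76 = 16.39

16.39


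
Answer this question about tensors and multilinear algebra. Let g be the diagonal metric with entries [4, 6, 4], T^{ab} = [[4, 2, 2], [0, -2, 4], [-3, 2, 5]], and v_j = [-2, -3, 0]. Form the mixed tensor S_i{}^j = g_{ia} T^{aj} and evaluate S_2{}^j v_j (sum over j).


Step 1: lower the first index. For a diagonal metric, g_{ia} T^{aj} = g_{ii} T^{ij} (no sum on i).
g_{22} = 6
S_2{}^1 = 6 * T^{21} = 6 * 0 = 0
S_2{}^2 = 6 * T^{22} = 6 * -2 = -12
S_2{}^3 = 6 * T^{23} = 6 * 4 = 24
Step 2: contract S_2{}^j with v_j.
S_2{}^1 * v_1 = 0 * -2 = 0
S_2{}^2 * v_2 = -12 * -3 = 36
S_2{}^3 * v_3 = 24 * 0 = 0
Result = 0 + 36 + 0 = 36

36


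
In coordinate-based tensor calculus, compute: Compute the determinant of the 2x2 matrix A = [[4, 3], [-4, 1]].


For a 2x2 matrix [[a, b], [c, d]], det = a*d - b*c.
a = 4, b = 3, c = -4, d = 1
a*d = 4 * 1 = 4
b*c = 3 * -4 = -12
det = 4 - -12 = 16

16


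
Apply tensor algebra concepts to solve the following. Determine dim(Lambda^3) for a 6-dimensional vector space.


The dimension of the space of p-forms on an n-dimensional space is C(n, p).
n = 6, p = 3
C(6, 3) = 6! / (3! * 3!) = 20

20


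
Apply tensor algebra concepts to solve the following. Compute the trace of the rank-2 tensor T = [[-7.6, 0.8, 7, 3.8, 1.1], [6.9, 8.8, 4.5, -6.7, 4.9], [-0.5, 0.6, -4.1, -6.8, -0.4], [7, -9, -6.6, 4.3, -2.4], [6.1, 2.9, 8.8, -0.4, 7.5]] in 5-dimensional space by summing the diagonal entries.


The contraction (trace) of a rank-2 tensor is the sum of its diagonal elements.
Diagonal entries: A[1,1] = -7.6, A[2,2] = 8.8, A[3,3] = -4.1, A[4,4] = 4.3, A[5,5] = 7.5
Tr(A) = -7.6 + 8.8 + -4.1 + 4.3 + 7.5 = 8.9

8.9


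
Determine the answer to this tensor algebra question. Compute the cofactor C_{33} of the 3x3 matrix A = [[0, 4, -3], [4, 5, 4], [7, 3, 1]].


To find cofactor C_{33}, delete row 3 and column 3.
The resulting 2x2 submatrix is: [[0, 4], [4, 5]]
Minor M_{33} = 0*5 - 4*4
  = 0 - 16 = -16
Sign = (-1)^(3+3) = (-1)^6 = 1
Cofactor C_{33} = 1 * -16 = -16

-16


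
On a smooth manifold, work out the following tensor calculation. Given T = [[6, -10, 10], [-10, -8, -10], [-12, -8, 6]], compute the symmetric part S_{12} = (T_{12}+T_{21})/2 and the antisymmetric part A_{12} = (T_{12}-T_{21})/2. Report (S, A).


T_{12} = -10
T_{21} = -10
S_{12} = (-10 + -10)/2 = -20/2 = -10
A_{12} = (-10 - -10)/2 = 0/2 = 0
Check: S + A = -10 + 0 = -10 = T_{12}.

(-10, 0)


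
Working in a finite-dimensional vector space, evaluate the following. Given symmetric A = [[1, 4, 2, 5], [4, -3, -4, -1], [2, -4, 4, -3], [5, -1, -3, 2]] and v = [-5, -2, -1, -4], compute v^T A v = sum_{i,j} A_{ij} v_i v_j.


First compute Av:
(Av)_1 = 1*-5 + 4*-2 + 2*-1 + 5*-4 = -35
(Av)_2 = 4*-5 + -3*-2 + -4*-1 + -1*-4 = -6
(Av)_3 = 2*-5 + -4*-2 + 4*-1 + -3*-4 = 6
(Av)_4 = 5*-5 + -1*-2 + -3*-1 + 2*-4 = -28
Av = [-35, -6, 6, -28]
Then v^T (Av) = -5*-35 + -2*-6 + -1*6 + -4*-28
= 175 + 12 + -6 + 112 = 293

293


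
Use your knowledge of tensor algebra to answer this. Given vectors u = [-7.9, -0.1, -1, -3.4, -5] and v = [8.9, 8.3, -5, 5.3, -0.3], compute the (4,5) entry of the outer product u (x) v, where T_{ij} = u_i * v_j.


The outer product entry T_{ij} = u_i * v_j.
We need i=4, j=5.
u_4 = -3.4, v_5 = -0.3
T_{4,5} = -3.4 * -0.3 = 1.02

1.02


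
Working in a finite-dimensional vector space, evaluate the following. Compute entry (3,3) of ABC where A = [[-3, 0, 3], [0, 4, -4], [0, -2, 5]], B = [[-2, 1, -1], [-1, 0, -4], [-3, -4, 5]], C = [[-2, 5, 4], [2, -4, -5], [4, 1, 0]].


(ABC)_{33} = sum_m (AB)_{3m} C_{m3}. First compute row 3 of AB.
(AB)_{31} = 0*-2 + -2*-1 + 5*-3 = -13
(AB)_{32} = 0*1 + -2*0 + 5*-4 = -20
(AB)_{33} = 0*-1 + -2*-4 + 5*5 = 33
Now contract with column 3 of C:
(AB)_{31} * C_{13} = -13 * 4 = -52
(AB)_{32} * C_{23} = -20 * -5 = 100
(AB)_{33} * C_{33} = 33 * 0 = 0
(ABC)_{33} = -52 + 100 + 0 = 48

48


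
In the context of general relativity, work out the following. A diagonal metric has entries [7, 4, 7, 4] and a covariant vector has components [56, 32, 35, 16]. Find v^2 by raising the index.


To raise an index with a diagonal metric: v^i = v_i / g_{ii}.
For index 2: v_2 = 32, g_{22} = 4
v^2 = 32 / 4 = 8

8


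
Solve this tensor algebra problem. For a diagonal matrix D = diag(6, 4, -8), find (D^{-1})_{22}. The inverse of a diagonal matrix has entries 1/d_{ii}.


For a diagonal matrix, the inverse has entries (D^{-1})_{ii} = 1/d_{ii}.
The diagonal entries are: d_{11} = 6, d_{22} = 4, d_{33} = -8
We need (D^{-1})_{22} = 1/d_{22} = 1/4 = 1/4

1/4


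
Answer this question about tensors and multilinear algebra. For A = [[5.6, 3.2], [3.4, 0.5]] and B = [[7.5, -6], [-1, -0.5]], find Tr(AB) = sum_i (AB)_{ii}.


Tr(AB) = sum_i (AB)_{ii} where (AB)_{ii} = sum_k A_{ik} B_{ki}.
(AB)_{11} = 5.6*7.5 + 3.2*-1 = 38.8
(AB)_{22} = 3.4*-6 + 0.5*-0.5 = -20.65
Tr(AB) = 38.8 + -20.65 = 18.15

18.15


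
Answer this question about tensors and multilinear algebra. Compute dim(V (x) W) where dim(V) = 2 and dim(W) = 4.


The dimension of a tensor product is the product of dimensions.
dim(V) = 2, dim(W) = 4
dim(V (x) W) = 2 * 4 = 8

8


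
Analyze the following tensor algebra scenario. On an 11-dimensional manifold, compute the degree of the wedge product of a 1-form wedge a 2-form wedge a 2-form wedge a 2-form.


The degree of a wedge product is the sum of the degrees of the individual forms.
Degrees: 1, 2, 2, 2
Total degree = 1 + 2 + 2 + 2 = 7

7


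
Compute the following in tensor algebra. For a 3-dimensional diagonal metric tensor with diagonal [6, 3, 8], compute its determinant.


For a diagonal metric, the determinant is the product of diagonal entries.
Diagonal entries: 6, 3, 8
det(g) = 6 * 3 * 8 = 144

144


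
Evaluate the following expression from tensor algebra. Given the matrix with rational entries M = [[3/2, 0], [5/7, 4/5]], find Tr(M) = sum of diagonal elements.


The trace is the sum of diagonal entries.
Diagonal: M[1,1] = 3/2, M[2,2] = 4/5
Tr(M) = 3/2 + 4/5
Computing step by step:
After adding M[1,1]: 3/2
After adding M[2,2]: 23/10
Tr(M) = 23/10

23/10
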